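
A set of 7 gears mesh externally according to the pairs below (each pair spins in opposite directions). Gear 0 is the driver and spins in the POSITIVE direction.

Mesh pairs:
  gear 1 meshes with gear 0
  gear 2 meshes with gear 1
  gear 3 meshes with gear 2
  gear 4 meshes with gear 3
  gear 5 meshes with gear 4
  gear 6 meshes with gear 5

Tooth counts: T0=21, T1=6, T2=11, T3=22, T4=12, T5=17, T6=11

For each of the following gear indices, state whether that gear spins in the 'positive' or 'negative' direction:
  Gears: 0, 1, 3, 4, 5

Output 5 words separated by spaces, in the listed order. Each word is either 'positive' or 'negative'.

Answer: positive negative negative positive negative

Derivation:
Gear 0 (driver): positive (depth 0)
  gear 1: meshes with gear 0 -> depth 1 -> negative (opposite of gear 0)
  gear 2: meshes with gear 1 -> depth 2 -> positive (opposite of gear 1)
  gear 3: meshes with gear 2 -> depth 3 -> negative (opposite of gear 2)
  gear 4: meshes with gear 3 -> depth 4 -> positive (opposite of gear 3)
  gear 5: meshes with gear 4 -> depth 5 -> negative (opposite of gear 4)
  gear 6: meshes with gear 5 -> depth 6 -> positive (opposite of gear 5)
Queried indices 0, 1, 3, 4, 5 -> positive, negative, negative, positive, negative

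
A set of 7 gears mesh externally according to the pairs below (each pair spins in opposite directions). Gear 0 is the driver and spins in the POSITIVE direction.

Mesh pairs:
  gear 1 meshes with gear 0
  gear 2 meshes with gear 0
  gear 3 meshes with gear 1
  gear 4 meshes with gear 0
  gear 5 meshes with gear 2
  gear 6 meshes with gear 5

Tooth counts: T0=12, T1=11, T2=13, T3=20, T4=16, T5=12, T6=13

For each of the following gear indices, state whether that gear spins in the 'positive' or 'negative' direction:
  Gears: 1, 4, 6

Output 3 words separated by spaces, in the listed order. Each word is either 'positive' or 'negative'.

Answer: negative negative negative

Derivation:
Gear 0 (driver): positive (depth 0)
  gear 1: meshes with gear 0 -> depth 1 -> negative (opposite of gear 0)
  gear 2: meshes with gear 0 -> depth 1 -> negative (opposite of gear 0)
  gear 3: meshes with gear 1 -> depth 2 -> positive (opposite of gear 1)
  gear 4: meshes with gear 0 -> depth 1 -> negative (opposite of gear 0)
  gear 5: meshes with gear 2 -> depth 2 -> positive (opposite of gear 2)
  gear 6: meshes with gear 5 -> depth 3 -> negative (opposite of gear 5)
Queried indices 1, 4, 6 -> negative, negative, negative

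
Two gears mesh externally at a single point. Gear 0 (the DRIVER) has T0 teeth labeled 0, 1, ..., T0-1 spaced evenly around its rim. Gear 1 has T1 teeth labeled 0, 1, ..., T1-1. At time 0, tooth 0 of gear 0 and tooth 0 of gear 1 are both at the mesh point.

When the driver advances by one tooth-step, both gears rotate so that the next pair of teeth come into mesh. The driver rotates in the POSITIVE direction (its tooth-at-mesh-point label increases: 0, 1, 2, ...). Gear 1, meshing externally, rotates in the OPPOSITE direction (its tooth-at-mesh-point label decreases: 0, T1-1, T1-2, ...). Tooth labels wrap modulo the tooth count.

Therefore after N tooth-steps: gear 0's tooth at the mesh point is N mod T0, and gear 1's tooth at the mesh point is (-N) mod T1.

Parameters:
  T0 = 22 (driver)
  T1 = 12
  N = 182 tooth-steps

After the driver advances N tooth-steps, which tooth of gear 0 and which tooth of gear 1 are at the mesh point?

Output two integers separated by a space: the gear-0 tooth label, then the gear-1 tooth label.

Answer: 6 10

Derivation:
Gear 0 (driver, T0=22): tooth at mesh = N mod T0
  182 = 8 * 22 + 6, so 182 mod 22 = 6
  gear 0 tooth = 6
Gear 1 (driven, T1=12): tooth at mesh = (-N) mod T1
  182 = 15 * 12 + 2, so 182 mod 12 = 2
  (-182) mod 12 = (-2) mod 12 = 12 - 2 = 10
Mesh after 182 steps: gear-0 tooth 6 meets gear-1 tooth 10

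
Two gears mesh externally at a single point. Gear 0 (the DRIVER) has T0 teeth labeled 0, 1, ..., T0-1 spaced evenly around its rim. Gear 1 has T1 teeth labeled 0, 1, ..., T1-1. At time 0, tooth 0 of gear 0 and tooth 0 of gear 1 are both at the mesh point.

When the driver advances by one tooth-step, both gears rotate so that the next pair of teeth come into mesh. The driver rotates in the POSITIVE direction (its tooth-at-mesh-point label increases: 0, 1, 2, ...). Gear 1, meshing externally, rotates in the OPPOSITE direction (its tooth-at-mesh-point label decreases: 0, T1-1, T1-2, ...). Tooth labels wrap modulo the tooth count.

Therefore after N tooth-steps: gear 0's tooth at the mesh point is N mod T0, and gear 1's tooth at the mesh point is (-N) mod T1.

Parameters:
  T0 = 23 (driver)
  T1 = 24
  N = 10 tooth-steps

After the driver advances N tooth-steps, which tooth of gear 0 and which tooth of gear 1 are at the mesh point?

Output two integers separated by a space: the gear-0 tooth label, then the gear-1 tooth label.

Gear 0 (driver, T0=23): tooth at mesh = N mod T0
  10 = 0 * 23 + 10, so 10 mod 23 = 10
  gear 0 tooth = 10
Gear 1 (driven, T1=24): tooth at mesh = (-N) mod T1
  10 = 0 * 24 + 10, so 10 mod 24 = 10
  (-10) mod 24 = (-10) mod 24 = 24 - 10 = 14
Mesh after 10 steps: gear-0 tooth 10 meets gear-1 tooth 14

Answer: 10 14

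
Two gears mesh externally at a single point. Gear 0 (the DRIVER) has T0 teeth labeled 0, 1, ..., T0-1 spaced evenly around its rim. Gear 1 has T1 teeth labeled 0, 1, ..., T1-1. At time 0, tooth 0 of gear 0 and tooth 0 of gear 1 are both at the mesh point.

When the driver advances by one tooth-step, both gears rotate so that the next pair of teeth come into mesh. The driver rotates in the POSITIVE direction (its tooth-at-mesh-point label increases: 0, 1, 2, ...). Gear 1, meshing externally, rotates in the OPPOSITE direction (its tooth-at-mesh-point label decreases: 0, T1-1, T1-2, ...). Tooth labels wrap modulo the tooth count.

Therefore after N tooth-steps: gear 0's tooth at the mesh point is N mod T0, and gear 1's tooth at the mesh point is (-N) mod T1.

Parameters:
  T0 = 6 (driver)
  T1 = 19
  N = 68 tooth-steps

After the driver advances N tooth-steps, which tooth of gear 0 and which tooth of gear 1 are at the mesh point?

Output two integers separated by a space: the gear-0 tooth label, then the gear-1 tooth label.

Answer: 2 8

Derivation:
Gear 0 (driver, T0=6): tooth at mesh = N mod T0
  68 = 11 * 6 + 2, so 68 mod 6 = 2
  gear 0 tooth = 2
Gear 1 (driven, T1=19): tooth at mesh = (-N) mod T1
  68 = 3 * 19 + 11, so 68 mod 19 = 11
  (-68) mod 19 = (-11) mod 19 = 19 - 11 = 8
Mesh after 68 steps: gear-0 tooth 2 meets gear-1 tooth 8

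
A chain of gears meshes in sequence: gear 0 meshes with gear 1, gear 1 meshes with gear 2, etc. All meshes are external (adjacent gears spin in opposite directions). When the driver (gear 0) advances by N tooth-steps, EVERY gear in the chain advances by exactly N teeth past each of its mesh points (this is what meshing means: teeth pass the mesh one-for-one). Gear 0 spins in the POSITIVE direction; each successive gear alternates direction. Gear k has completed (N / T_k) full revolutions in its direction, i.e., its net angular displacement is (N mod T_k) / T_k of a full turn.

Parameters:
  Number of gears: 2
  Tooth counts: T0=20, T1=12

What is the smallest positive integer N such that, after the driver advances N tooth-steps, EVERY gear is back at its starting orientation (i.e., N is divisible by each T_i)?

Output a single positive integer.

Gear k returns to start when N is a multiple of T_k.
All gears at start simultaneously when N is a common multiple of [20, 12]; the smallest such N is lcm(20, 12).
Start: lcm = T0 = 20
Fold in T1=12: gcd(20, 12) = 4; lcm(20, 12) = 20 * 12 / 4 = 240 / 4 = 60
Full cycle length = 60

Answer: 60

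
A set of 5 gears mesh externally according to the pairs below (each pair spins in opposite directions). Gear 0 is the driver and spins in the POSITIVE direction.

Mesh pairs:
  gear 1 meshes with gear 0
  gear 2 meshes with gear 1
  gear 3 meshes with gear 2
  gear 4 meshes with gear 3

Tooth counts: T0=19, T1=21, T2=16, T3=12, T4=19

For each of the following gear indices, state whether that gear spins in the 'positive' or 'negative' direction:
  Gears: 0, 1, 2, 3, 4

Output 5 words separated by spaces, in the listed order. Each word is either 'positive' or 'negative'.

Answer: positive negative positive negative positive

Derivation:
Gear 0 (driver): positive (depth 0)
  gear 1: meshes with gear 0 -> depth 1 -> negative (opposite of gear 0)
  gear 2: meshes with gear 1 -> depth 2 -> positive (opposite of gear 1)
  gear 3: meshes with gear 2 -> depth 3 -> negative (opposite of gear 2)
  gear 4: meshes with gear 3 -> depth 4 -> positive (opposite of gear 3)
Queried indices 0, 1, 2, 3, 4 -> positive, negative, positive, negative, positive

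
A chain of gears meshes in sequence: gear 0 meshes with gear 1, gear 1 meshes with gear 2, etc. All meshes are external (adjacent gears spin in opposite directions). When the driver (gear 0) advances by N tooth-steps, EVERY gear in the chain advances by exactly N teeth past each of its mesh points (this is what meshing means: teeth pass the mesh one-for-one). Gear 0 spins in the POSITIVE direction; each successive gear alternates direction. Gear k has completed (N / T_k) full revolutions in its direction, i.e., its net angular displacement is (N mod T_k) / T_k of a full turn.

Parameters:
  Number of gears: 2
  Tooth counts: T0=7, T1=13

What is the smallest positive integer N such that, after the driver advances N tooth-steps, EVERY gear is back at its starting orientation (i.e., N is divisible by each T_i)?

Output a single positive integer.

Gear k returns to start when N is a multiple of T_k.
All gears at start simultaneously when N is a common multiple of [7, 13]; the smallest such N is lcm(7, 13).
Start: lcm = T0 = 7
Fold in T1=13: gcd(7, 13) = 1; lcm(7, 13) = 7 * 13 / 1 = 91 / 1 = 91
Full cycle length = 91

Answer: 91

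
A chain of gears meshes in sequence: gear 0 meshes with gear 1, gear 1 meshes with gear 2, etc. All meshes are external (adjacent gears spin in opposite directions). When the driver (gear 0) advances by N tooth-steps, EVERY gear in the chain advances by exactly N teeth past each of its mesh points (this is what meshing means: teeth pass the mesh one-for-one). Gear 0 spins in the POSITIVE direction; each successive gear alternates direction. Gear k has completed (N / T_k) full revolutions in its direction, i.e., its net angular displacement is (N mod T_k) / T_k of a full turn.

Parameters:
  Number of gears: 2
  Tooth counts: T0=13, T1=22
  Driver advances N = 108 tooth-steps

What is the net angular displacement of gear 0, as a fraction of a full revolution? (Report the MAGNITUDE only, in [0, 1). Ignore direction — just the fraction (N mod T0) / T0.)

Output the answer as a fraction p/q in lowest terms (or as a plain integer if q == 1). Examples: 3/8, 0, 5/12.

Chain of 2 gears, tooth counts: [13, 22]
  gear 0: T0=13, direction=positive, advance = 108 mod 13 = 4 teeth = 4/13 turn
  gear 1: T1=22, direction=negative, advance = 108 mod 22 = 20 teeth = 20/22 turn
Gear 0: 108 mod 13 = 4
Fraction = 4 / 13 = 4/13 (gcd(4,13)=1) = 4/13

Answer: 4/13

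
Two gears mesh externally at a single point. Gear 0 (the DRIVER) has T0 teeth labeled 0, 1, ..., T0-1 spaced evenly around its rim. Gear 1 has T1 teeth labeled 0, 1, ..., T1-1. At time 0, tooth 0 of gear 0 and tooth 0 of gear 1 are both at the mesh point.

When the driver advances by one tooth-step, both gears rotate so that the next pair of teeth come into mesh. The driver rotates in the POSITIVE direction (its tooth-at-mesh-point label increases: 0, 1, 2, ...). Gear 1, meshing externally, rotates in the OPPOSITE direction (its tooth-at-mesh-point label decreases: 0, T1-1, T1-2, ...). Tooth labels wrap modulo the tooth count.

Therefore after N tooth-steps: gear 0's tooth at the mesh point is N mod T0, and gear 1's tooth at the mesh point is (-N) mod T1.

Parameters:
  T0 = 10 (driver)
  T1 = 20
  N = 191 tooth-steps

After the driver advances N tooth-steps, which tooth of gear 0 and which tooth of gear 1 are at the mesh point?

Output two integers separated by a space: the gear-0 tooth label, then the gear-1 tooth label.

Answer: 1 9

Derivation:
Gear 0 (driver, T0=10): tooth at mesh = N mod T0
  191 = 19 * 10 + 1, so 191 mod 10 = 1
  gear 0 tooth = 1
Gear 1 (driven, T1=20): tooth at mesh = (-N) mod T1
  191 = 9 * 20 + 11, so 191 mod 20 = 11
  (-191) mod 20 = (-11) mod 20 = 20 - 11 = 9
Mesh after 191 steps: gear-0 tooth 1 meets gear-1 tooth 9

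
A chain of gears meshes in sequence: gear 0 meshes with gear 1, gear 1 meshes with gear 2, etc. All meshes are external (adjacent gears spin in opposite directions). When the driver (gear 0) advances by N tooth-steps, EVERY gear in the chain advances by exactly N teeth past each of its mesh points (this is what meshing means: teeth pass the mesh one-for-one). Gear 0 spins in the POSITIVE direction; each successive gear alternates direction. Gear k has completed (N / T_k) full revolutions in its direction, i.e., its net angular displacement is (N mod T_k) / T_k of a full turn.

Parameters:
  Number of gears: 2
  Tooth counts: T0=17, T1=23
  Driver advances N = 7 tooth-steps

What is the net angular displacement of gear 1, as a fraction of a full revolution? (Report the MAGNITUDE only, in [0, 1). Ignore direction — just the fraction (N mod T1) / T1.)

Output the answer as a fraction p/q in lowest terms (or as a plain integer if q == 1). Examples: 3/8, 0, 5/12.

Answer: 7/23

Derivation:
Chain of 2 gears, tooth counts: [17, 23]
  gear 0: T0=17, direction=positive, advance = 7 mod 17 = 7 teeth = 7/17 turn
  gear 1: T1=23, direction=negative, advance = 7 mod 23 = 7 teeth = 7/23 turn
Gear 1: 7 mod 23 = 7
Fraction = 7 / 23 = 7/23 (gcd(7,23)=1) = 7/23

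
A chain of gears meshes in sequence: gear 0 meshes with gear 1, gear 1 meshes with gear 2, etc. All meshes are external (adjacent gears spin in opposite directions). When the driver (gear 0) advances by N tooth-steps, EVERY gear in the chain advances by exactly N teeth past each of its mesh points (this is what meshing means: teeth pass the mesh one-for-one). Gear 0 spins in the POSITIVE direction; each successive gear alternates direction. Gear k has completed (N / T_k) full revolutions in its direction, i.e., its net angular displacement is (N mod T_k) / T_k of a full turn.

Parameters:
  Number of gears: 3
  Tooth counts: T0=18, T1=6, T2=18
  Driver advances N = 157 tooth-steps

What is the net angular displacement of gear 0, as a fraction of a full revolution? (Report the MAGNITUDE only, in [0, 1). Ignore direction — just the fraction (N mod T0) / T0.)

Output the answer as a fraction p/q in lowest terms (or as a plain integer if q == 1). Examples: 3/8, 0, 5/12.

Chain of 3 gears, tooth counts: [18, 6, 18]
  gear 0: T0=18, direction=positive, advance = 157 mod 18 = 13 teeth = 13/18 turn
  gear 1: T1=6, direction=negative, advance = 157 mod 6 = 1 teeth = 1/6 turn
  gear 2: T2=18, direction=positive, advance = 157 mod 18 = 13 teeth = 13/18 turn
Gear 0: 157 mod 18 = 13
Fraction = 13 / 18 = 13/18 (gcd(13,18)=1) = 13/18

Answer: 13/18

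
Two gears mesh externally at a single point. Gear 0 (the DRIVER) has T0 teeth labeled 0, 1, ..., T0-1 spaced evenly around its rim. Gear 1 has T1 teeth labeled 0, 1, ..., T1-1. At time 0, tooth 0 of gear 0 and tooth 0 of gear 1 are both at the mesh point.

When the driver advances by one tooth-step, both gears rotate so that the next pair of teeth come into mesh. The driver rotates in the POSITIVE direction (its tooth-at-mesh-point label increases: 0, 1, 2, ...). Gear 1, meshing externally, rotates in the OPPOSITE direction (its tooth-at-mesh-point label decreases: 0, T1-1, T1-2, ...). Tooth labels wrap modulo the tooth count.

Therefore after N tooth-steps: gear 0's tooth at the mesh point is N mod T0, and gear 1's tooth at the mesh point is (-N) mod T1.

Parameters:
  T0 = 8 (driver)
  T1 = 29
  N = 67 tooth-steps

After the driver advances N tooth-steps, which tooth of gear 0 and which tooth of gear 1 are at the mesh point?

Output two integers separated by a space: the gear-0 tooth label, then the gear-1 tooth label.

Answer: 3 20

Derivation:
Gear 0 (driver, T0=8): tooth at mesh = N mod T0
  67 = 8 * 8 + 3, so 67 mod 8 = 3
  gear 0 tooth = 3
Gear 1 (driven, T1=29): tooth at mesh = (-N) mod T1
  67 = 2 * 29 + 9, so 67 mod 29 = 9
  (-67) mod 29 = (-9) mod 29 = 29 - 9 = 20
Mesh after 67 steps: gear-0 tooth 3 meets gear-1 tooth 20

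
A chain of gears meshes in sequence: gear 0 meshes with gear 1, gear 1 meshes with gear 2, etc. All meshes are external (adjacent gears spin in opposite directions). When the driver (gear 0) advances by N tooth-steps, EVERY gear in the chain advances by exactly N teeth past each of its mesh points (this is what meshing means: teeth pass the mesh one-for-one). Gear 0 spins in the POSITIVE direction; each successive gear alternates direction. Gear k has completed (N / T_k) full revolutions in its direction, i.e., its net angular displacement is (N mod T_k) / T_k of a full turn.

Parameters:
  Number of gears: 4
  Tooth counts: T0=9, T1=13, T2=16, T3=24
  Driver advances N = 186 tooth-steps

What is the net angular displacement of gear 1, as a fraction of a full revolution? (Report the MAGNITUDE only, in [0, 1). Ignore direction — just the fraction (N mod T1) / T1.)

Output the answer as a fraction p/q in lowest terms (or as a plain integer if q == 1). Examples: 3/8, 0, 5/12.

Chain of 4 gears, tooth counts: [9, 13, 16, 24]
  gear 0: T0=9, direction=positive, advance = 186 mod 9 = 6 teeth = 6/9 turn
  gear 1: T1=13, direction=negative, advance = 186 mod 13 = 4 teeth = 4/13 turn
  gear 2: T2=16, direction=positive, advance = 186 mod 16 = 10 teeth = 10/16 turn
  gear 3: T3=24, direction=negative, advance = 186 mod 24 = 18 teeth = 18/24 turn
Gear 1: 186 mod 13 = 4
Fraction = 4 / 13 = 4/13 (gcd(4,13)=1) = 4/13

Answer: 4/13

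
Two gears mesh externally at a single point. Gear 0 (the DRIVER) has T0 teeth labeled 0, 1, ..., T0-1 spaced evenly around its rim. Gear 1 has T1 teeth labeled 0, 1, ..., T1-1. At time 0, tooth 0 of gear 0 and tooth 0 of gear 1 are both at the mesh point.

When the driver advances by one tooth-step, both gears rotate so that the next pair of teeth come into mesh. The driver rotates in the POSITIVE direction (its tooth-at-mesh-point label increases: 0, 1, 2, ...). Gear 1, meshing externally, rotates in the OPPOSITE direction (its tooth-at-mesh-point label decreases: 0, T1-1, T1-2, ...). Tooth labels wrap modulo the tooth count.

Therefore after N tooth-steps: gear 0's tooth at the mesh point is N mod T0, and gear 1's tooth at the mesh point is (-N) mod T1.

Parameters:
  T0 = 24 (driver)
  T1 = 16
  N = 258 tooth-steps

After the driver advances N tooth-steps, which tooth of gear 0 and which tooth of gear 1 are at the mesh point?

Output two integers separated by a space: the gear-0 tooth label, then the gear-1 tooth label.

Gear 0 (driver, T0=24): tooth at mesh = N mod T0
  258 = 10 * 24 + 18, so 258 mod 24 = 18
  gear 0 tooth = 18
Gear 1 (driven, T1=16): tooth at mesh = (-N) mod T1
  258 = 16 * 16 + 2, so 258 mod 16 = 2
  (-258) mod 16 = (-2) mod 16 = 16 - 2 = 14
Mesh after 258 steps: gear-0 tooth 18 meets gear-1 tooth 14

Answer: 18 14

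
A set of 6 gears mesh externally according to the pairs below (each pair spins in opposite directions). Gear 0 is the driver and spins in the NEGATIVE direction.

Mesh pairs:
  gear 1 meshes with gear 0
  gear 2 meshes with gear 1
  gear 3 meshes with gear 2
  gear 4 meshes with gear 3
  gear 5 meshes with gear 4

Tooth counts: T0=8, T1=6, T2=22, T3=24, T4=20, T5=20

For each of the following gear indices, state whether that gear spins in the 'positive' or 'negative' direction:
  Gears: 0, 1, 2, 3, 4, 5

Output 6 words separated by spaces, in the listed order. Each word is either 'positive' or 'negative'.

Gear 0 (driver): negative (depth 0)
  gear 1: meshes with gear 0 -> depth 1 -> positive (opposite of gear 0)
  gear 2: meshes with gear 1 -> depth 2 -> negative (opposite of gear 1)
  gear 3: meshes with gear 2 -> depth 3 -> positive (opposite of gear 2)
  gear 4: meshes with gear 3 -> depth 4 -> negative (opposite of gear 3)
  gear 5: meshes with gear 4 -> depth 5 -> positive (opposite of gear 4)
Queried indices 0, 1, 2, 3, 4, 5 -> negative, positive, negative, positive, negative, positive

Answer: negative positive negative positive negative positive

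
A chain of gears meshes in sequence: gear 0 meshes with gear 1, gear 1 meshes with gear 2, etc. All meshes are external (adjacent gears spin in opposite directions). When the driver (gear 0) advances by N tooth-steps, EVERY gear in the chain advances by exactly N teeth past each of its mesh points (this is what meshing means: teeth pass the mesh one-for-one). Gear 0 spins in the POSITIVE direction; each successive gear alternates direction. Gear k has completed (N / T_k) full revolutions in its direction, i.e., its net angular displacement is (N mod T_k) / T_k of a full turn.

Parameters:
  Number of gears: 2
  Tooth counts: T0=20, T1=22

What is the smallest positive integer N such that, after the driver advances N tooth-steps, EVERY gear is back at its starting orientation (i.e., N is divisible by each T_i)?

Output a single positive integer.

Gear k returns to start when N is a multiple of T_k.
All gears at start simultaneously when N is a common multiple of [20, 22]; the smallest such N is lcm(20, 22).
Start: lcm = T0 = 20
Fold in T1=22: gcd(20, 22) = 2; lcm(20, 22) = 20 * 22 / 2 = 440 / 2 = 220
Full cycle length = 220

Answer: 220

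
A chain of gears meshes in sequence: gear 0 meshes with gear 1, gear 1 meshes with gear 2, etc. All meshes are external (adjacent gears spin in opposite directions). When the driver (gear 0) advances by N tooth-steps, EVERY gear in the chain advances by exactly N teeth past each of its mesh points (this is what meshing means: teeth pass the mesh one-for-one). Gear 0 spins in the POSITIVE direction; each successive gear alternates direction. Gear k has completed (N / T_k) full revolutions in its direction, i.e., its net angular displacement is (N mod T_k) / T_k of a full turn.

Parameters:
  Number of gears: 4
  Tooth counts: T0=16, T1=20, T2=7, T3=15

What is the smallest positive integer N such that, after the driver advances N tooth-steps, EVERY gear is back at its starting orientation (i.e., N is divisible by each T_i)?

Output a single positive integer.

Answer: 1680

Derivation:
Gear k returns to start when N is a multiple of T_k.
All gears at start simultaneously when N is a common multiple of [16, 20, 7, 15]; the smallest such N is lcm(16, 20, 7, 15).
Start: lcm = T0 = 16
Fold in T1=20: gcd(16, 20) = 4; lcm(16, 20) = 16 * 20 / 4 = 320 / 4 = 80
Fold in T2=7: gcd(80, 7) = 1; lcm(80, 7) = 80 * 7 / 1 = 560 / 1 = 560
Fold in T3=15: gcd(560, 15) = 5; lcm(560, 15) = 560 * 15 / 5 = 8400 / 5 = 1680
Full cycle length = 1680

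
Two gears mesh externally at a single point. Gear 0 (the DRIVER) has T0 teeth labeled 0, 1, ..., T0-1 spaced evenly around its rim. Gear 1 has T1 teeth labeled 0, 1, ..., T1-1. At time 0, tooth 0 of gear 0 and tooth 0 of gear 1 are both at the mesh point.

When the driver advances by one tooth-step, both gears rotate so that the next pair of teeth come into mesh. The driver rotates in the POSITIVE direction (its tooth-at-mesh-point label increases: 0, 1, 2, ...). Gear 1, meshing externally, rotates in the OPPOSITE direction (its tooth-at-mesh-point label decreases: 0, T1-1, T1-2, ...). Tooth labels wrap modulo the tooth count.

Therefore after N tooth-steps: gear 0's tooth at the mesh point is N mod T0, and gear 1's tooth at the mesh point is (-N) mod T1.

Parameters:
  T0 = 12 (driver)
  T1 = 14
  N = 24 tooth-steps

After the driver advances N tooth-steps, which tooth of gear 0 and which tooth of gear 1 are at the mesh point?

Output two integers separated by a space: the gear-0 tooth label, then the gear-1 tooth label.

Answer: 0 4

Derivation:
Gear 0 (driver, T0=12): tooth at mesh = N mod T0
  24 = 2 * 12 + 0, so 24 mod 12 = 0
  gear 0 tooth = 0
Gear 1 (driven, T1=14): tooth at mesh = (-N) mod T1
  24 = 1 * 14 + 10, so 24 mod 14 = 10
  (-24) mod 14 = (-10) mod 14 = 14 - 10 = 4
Mesh after 24 steps: gear-0 tooth 0 meets gear-1 tooth 4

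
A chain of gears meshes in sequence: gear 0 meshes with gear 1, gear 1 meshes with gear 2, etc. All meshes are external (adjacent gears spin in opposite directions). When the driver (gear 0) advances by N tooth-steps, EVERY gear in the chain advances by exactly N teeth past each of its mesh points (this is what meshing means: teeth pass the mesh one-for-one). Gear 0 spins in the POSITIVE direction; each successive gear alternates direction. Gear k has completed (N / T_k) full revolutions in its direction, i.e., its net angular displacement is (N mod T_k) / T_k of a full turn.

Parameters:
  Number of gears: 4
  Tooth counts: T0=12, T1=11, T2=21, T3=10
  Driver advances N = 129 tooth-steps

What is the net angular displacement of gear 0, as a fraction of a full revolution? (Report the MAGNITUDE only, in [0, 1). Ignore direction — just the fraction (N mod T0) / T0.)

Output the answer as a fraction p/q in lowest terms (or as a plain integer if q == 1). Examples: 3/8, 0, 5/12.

Chain of 4 gears, tooth counts: [12, 11, 21, 10]
  gear 0: T0=12, direction=positive, advance = 129 mod 12 = 9 teeth = 9/12 turn
  gear 1: T1=11, direction=negative, advance = 129 mod 11 = 8 teeth = 8/11 turn
  gear 2: T2=21, direction=positive, advance = 129 mod 21 = 3 teeth = 3/21 turn
  gear 3: T3=10, direction=negative, advance = 129 mod 10 = 9 teeth = 9/10 turn
Gear 0: 129 mod 12 = 9
Fraction = 9 / 12 = 3/4 (gcd(9,12)=3) = 3/4

Answer: 3/4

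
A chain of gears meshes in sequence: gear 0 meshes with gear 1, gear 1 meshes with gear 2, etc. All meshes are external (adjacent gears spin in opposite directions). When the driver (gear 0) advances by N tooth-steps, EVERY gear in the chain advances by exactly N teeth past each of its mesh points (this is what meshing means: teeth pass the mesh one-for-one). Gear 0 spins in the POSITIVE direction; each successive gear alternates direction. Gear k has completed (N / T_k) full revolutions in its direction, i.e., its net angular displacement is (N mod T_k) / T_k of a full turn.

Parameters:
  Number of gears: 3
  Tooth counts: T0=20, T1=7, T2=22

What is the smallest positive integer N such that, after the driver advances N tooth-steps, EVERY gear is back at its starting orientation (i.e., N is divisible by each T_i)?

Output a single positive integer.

Gear k returns to start when N is a multiple of T_k.
All gears at start simultaneously when N is a common multiple of [20, 7, 22]; the smallest such N is lcm(20, 7, 22).
Start: lcm = T0 = 20
Fold in T1=7: gcd(20, 7) = 1; lcm(20, 7) = 20 * 7 / 1 = 140 / 1 = 140
Fold in T2=22: gcd(140, 22) = 2; lcm(140, 22) = 140 * 22 / 2 = 3080 / 2 = 1540
Full cycle length = 1540

Answer: 1540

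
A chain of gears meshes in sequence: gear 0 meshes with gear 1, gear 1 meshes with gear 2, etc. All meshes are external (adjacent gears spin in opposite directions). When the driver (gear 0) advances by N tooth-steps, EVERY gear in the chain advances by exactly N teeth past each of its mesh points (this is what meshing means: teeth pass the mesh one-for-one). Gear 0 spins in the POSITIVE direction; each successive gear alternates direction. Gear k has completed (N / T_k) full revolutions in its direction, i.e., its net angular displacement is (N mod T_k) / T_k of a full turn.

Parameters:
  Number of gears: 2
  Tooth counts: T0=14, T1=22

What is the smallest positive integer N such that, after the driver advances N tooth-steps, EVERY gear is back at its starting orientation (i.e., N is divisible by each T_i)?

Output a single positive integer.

Answer: 154

Derivation:
Gear k returns to start when N is a multiple of T_k.
All gears at start simultaneously when N is a common multiple of [14, 22]; the smallest such N is lcm(14, 22).
Start: lcm = T0 = 14
Fold in T1=22: gcd(14, 22) = 2; lcm(14, 22) = 14 * 22 / 2 = 308 / 2 = 154
Full cycle length = 154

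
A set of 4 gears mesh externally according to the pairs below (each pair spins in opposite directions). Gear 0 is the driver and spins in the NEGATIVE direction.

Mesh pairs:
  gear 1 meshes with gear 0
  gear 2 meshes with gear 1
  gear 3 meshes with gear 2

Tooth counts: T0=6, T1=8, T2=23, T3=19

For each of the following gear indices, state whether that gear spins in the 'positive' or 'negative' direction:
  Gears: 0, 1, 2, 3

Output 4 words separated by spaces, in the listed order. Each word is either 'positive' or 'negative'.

Answer: negative positive negative positive

Derivation:
Gear 0 (driver): negative (depth 0)
  gear 1: meshes with gear 0 -> depth 1 -> positive (opposite of gear 0)
  gear 2: meshes with gear 1 -> depth 2 -> negative (opposite of gear 1)
  gear 3: meshes with gear 2 -> depth 3 -> positive (opposite of gear 2)
Queried indices 0, 1, 2, 3 -> negative, positive, negative, positive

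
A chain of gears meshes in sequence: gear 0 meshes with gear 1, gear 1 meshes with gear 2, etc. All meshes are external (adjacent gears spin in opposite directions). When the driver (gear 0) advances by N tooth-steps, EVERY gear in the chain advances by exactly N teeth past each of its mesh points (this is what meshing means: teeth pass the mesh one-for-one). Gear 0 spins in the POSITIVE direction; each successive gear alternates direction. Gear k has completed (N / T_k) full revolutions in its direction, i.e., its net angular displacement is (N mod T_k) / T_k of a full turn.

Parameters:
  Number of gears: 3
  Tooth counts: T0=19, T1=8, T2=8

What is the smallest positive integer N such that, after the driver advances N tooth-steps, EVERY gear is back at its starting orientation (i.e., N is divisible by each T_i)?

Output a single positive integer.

Gear k returns to start when N is a multiple of T_k.
All gears at start simultaneously when N is a common multiple of [19, 8, 8]; the smallest such N is lcm(19, 8, 8).
Start: lcm = T0 = 19
Fold in T1=8: gcd(19, 8) = 1; lcm(19, 8) = 19 * 8 / 1 = 152 / 1 = 152
Fold in T2=8: gcd(152, 8) = 8; lcm(152, 8) = 152 * 8 / 8 = 1216 / 8 = 152
Full cycle length = 152

Answer: 152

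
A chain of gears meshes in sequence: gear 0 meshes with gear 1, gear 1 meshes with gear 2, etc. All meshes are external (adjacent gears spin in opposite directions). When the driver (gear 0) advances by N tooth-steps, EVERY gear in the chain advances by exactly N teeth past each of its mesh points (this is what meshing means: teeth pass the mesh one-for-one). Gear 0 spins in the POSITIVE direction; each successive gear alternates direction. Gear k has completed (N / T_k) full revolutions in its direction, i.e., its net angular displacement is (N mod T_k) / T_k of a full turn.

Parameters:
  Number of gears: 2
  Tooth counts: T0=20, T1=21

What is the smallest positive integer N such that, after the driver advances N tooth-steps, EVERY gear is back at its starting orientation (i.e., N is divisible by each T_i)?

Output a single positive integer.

Answer: 420

Derivation:
Gear k returns to start when N is a multiple of T_k.
All gears at start simultaneously when N is a common multiple of [20, 21]; the smallest such N is lcm(20, 21).
Start: lcm = T0 = 20
Fold in T1=21: gcd(20, 21) = 1; lcm(20, 21) = 20 * 21 / 1 = 420 / 1 = 420
Full cycle length = 420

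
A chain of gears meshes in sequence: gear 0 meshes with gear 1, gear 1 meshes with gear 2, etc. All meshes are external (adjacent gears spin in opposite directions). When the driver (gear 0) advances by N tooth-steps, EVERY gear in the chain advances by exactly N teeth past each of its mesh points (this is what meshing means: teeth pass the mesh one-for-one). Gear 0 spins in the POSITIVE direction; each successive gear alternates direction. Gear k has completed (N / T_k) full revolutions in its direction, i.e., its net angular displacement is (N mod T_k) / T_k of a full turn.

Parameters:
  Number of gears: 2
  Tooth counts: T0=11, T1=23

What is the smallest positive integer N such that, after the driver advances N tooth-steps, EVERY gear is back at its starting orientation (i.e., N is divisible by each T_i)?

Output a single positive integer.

Answer: 253

Derivation:
Gear k returns to start when N is a multiple of T_k.
All gears at start simultaneously when N is a common multiple of [11, 23]; the smallest such N is lcm(11, 23).
Start: lcm = T0 = 11
Fold in T1=23: gcd(11, 23) = 1; lcm(11, 23) = 11 * 23 / 1 = 253 / 1 = 253
Full cycle length = 253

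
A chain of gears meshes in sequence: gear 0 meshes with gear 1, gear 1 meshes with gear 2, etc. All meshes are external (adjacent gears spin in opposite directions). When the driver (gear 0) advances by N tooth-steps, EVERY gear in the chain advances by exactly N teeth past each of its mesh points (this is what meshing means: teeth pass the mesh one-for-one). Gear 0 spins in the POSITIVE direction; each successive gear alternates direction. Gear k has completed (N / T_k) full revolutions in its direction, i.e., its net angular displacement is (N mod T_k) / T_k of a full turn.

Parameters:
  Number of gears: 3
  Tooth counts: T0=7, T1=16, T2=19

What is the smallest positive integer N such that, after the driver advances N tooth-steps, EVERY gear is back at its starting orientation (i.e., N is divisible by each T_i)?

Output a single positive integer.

Gear k returns to start when N is a multiple of T_k.
All gears at start simultaneously when N is a common multiple of [7, 16, 19]; the smallest such N is lcm(7, 16, 19).
Start: lcm = T0 = 7
Fold in T1=16: gcd(7, 16) = 1; lcm(7, 16) = 7 * 16 / 1 = 112 / 1 = 112
Fold in T2=19: gcd(112, 19) = 1; lcm(112, 19) = 112 * 19 / 1 = 2128 / 1 = 2128
Full cycle length = 2128

Answer: 2128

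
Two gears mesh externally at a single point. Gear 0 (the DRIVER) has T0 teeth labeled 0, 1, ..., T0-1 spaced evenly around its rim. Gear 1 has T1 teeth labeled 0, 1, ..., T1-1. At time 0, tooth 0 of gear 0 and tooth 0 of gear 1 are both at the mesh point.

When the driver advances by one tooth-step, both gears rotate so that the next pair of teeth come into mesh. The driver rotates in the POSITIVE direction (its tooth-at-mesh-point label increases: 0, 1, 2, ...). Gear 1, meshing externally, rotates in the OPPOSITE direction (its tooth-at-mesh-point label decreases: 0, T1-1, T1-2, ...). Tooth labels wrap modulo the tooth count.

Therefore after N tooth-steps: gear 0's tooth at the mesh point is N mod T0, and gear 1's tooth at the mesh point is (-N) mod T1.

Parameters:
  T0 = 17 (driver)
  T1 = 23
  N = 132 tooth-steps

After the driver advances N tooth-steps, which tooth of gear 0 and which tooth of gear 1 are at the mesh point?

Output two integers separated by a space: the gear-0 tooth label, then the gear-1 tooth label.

Answer: 13 6

Derivation:
Gear 0 (driver, T0=17): tooth at mesh = N mod T0
  132 = 7 * 17 + 13, so 132 mod 17 = 13
  gear 0 tooth = 13
Gear 1 (driven, T1=23): tooth at mesh = (-N) mod T1
  132 = 5 * 23 + 17, so 132 mod 23 = 17
  (-132) mod 23 = (-17) mod 23 = 23 - 17 = 6
Mesh after 132 steps: gear-0 tooth 13 meets gear-1 tooth 6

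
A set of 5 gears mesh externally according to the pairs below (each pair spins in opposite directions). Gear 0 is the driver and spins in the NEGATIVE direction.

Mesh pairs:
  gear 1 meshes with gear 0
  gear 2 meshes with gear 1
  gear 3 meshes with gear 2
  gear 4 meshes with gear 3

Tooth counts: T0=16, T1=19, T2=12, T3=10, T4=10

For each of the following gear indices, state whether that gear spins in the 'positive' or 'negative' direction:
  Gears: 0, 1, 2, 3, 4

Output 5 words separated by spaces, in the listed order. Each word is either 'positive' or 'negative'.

Gear 0 (driver): negative (depth 0)
  gear 1: meshes with gear 0 -> depth 1 -> positive (opposite of gear 0)
  gear 2: meshes with gear 1 -> depth 2 -> negative (opposite of gear 1)
  gear 3: meshes with gear 2 -> depth 3 -> positive (opposite of gear 2)
  gear 4: meshes with gear 3 -> depth 4 -> negative (opposite of gear 3)
Queried indices 0, 1, 2, 3, 4 -> negative, positive, negative, positive, negative

Answer: negative positive negative positive negative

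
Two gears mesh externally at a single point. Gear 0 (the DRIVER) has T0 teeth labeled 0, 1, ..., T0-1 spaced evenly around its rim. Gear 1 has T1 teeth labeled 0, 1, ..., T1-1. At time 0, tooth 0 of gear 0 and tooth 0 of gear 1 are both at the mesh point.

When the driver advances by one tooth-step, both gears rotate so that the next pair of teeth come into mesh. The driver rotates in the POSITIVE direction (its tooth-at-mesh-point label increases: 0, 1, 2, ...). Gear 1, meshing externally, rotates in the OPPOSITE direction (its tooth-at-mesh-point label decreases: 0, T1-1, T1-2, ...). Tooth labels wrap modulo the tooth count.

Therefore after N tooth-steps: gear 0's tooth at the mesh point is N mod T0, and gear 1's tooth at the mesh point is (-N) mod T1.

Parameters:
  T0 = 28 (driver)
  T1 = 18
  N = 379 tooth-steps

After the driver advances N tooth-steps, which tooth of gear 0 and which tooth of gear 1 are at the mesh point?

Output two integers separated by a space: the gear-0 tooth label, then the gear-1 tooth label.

Gear 0 (driver, T0=28): tooth at mesh = N mod T0
  379 = 13 * 28 + 15, so 379 mod 28 = 15
  gear 0 tooth = 15
Gear 1 (driven, T1=18): tooth at mesh = (-N) mod T1
  379 = 21 * 18 + 1, so 379 mod 18 = 1
  (-379) mod 18 = (-1) mod 18 = 18 - 1 = 17
Mesh after 379 steps: gear-0 tooth 15 meets gear-1 tooth 17

Answer: 15 17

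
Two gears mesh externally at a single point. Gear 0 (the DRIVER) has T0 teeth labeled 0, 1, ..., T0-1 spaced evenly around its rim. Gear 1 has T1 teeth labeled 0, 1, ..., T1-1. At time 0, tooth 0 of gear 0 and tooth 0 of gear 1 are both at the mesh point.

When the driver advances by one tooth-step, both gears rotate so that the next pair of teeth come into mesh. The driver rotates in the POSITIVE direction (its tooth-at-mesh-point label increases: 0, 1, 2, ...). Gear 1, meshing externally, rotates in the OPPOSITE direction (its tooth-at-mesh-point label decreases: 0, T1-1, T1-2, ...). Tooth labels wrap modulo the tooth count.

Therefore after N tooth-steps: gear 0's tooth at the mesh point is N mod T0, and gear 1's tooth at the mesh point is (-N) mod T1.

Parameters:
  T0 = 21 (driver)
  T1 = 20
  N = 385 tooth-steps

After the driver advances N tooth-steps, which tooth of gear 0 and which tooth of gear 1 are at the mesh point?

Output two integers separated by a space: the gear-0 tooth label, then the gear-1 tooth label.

Gear 0 (driver, T0=21): tooth at mesh = N mod T0
  385 = 18 * 21 + 7, so 385 mod 21 = 7
  gear 0 tooth = 7
Gear 1 (driven, T1=20): tooth at mesh = (-N) mod T1
  385 = 19 * 20 + 5, so 385 mod 20 = 5
  (-385) mod 20 = (-5) mod 20 = 20 - 5 = 15
Mesh after 385 steps: gear-0 tooth 7 meets gear-1 tooth 15

Answer: 7 15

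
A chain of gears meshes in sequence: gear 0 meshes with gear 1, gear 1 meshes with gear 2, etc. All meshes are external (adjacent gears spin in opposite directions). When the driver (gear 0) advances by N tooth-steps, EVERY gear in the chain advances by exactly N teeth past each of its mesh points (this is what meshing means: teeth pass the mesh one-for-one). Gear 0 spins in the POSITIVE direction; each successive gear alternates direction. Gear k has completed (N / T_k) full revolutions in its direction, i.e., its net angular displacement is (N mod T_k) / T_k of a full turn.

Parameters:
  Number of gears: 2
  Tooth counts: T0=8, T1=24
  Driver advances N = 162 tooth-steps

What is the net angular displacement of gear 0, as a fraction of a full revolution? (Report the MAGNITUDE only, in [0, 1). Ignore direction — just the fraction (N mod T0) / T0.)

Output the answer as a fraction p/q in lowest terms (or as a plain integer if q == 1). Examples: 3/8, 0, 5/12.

Chain of 2 gears, tooth counts: [8, 24]
  gear 0: T0=8, direction=positive, advance = 162 mod 8 = 2 teeth = 2/8 turn
  gear 1: T1=24, direction=negative, advance = 162 mod 24 = 18 teeth = 18/24 turn
Gear 0: 162 mod 8 = 2
Fraction = 2 / 8 = 1/4 (gcd(2,8)=2) = 1/4

Answer: 1/4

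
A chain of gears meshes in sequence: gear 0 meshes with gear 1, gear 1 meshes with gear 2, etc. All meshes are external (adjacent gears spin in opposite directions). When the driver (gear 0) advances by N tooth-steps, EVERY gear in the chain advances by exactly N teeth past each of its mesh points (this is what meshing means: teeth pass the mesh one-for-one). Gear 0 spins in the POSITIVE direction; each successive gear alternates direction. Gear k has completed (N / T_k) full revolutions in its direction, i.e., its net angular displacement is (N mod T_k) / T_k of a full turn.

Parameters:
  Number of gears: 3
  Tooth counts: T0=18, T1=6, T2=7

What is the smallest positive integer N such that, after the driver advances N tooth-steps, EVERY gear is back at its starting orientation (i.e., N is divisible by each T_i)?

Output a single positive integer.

Gear k returns to start when N is a multiple of T_k.
All gears at start simultaneously when N is a common multiple of [18, 6, 7]; the smallest such N is lcm(18, 6, 7).
Start: lcm = T0 = 18
Fold in T1=6: gcd(18, 6) = 6; lcm(18, 6) = 18 * 6 / 6 = 108 / 6 = 18
Fold in T2=7: gcd(18, 7) = 1; lcm(18, 7) = 18 * 7 / 1 = 126 / 1 = 126
Full cycle length = 126

Answer: 126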